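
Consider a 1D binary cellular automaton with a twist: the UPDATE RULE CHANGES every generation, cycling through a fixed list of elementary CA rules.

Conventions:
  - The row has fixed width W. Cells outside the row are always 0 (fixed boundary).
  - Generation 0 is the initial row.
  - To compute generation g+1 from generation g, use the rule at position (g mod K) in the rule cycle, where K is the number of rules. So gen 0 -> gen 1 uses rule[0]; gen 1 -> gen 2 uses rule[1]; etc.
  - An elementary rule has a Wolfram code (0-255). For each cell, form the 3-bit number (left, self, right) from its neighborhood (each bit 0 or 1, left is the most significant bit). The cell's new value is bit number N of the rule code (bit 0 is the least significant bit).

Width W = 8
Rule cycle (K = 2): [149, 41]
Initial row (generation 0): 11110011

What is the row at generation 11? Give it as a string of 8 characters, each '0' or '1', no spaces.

Gen 0: 11110011
Gen 1 (rule 149): 01101000
Gen 2 (rule 41): 01010011
Gen 3 (rule 149): 01011000
Gen 4 (rule 41): 00110011
Gen 5 (rule 149): 10001000
Gen 6 (rule 41): 00100011
Gen 7 (rule 149): 10111000
Gen 8 (rule 41): 01100011
Gen 9 (rule 149): 00011000
Gen 10 (rule 41): 11010011
Gen 11 (rule 149): 00011000

Answer: 00011000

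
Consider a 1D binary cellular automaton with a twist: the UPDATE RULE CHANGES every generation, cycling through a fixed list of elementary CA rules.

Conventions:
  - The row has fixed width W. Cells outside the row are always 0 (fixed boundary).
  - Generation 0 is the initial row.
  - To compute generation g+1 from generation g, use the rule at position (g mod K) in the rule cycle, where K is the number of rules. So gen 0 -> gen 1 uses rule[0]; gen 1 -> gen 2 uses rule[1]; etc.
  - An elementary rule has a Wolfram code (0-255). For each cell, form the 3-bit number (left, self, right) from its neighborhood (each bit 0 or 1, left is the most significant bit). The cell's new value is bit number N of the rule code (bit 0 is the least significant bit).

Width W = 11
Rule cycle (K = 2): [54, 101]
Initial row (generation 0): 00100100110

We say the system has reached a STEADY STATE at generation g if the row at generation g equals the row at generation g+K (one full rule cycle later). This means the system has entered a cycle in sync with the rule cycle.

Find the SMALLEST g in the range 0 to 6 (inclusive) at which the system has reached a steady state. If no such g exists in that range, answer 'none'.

Answer: none

Derivation:
Gen 0: 00100100110
Gen 1 (rule 54): 01111111001
Gen 2 (rule 101): 00000001001
Gen 3 (rule 54): 00000011111
Gen 4 (rule 101): 11111000001
Gen 5 (rule 54): 00000100011
Gen 6 (rule 101): 11110101001
Gen 7 (rule 54): 00001111111
Gen 8 (rule 101): 11100000001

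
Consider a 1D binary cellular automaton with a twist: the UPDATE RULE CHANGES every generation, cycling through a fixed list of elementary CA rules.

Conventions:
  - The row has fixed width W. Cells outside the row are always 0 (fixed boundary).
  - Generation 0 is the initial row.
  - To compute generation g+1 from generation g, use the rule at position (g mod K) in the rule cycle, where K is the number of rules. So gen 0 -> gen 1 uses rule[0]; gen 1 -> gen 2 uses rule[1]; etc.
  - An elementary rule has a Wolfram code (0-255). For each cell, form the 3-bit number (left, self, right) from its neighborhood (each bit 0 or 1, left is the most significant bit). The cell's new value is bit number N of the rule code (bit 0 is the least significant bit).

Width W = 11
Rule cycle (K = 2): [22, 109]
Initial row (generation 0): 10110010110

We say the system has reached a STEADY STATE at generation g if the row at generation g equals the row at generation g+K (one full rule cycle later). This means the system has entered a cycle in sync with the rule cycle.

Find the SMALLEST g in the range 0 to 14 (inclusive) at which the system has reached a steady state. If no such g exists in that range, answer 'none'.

Answer: 4

Derivation:
Gen 0: 10110010110
Gen 1 (rule 22): 10001110001
Gen 2 (rule 109): 10101010101
Gen 3 (rule 22): 10101010101
Gen 4 (rule 109): 11111111111
Gen 5 (rule 22): 00000000000
Gen 6 (rule 109): 11111111111
Gen 7 (rule 22): 00000000000
Gen 8 (rule 109): 11111111111
Gen 9 (rule 22): 00000000000
Gen 10 (rule 109): 11111111111
Gen 11 (rule 22): 00000000000
Gen 12 (rule 109): 11111111111
Gen 13 (rule 22): 00000000000
Gen 14 (rule 109): 11111111111
Gen 15 (rule 22): 00000000000
Gen 16 (rule 109): 11111111111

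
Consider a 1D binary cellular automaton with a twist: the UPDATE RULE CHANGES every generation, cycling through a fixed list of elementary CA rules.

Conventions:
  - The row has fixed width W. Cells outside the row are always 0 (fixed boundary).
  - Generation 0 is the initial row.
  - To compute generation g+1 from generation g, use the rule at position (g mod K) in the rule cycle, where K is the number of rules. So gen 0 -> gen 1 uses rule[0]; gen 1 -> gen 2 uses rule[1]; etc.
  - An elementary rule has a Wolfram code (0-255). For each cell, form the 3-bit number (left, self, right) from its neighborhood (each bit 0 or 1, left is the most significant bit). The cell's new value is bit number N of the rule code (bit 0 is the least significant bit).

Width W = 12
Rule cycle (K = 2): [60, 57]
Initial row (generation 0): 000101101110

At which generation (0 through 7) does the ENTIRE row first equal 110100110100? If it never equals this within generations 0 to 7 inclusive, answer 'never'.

Answer: 2

Derivation:
Gen 0: 000101101110
Gen 1 (rule 60): 000111011001
Gen 2 (rule 57): 110100110100
Gen 3 (rule 60): 101110101110
Gen 4 (rule 57): 011001011001
Gen 5 (rule 60): 010101110101
Gen 6 (rule 57): 001011001010
Gen 7 (rule 60): 001110101111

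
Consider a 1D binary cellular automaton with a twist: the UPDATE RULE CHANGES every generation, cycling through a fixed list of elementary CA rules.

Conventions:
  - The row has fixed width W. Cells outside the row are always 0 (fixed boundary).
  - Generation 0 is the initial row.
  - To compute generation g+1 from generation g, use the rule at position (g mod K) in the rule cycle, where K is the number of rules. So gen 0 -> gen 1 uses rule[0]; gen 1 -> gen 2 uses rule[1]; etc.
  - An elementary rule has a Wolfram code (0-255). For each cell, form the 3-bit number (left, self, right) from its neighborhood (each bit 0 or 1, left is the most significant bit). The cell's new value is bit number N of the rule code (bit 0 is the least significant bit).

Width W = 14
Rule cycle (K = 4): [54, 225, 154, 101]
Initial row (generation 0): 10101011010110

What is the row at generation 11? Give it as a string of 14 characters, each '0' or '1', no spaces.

Answer: 11010111101110

Derivation:
Gen 0: 10101011010110
Gen 1 (rule 54): 11111100111001
Gen 2 (rule 225): 01111100011000
Gen 3 (rule 154): 11111010110100
Gen 4 (rule 101): 00001111011101
Gen 5 (rule 54): 00010000100011
Gen 6 (rule 225): 11000110001001
Gen 7 (rule 154): 10101101010110
Gen 8 (rule 101): 11110111111010
Gen 9 (rule 54): 00001000000111
Gen 10 (rule 225): 11100011110011
Gen 11 (rule 154): 11010111101110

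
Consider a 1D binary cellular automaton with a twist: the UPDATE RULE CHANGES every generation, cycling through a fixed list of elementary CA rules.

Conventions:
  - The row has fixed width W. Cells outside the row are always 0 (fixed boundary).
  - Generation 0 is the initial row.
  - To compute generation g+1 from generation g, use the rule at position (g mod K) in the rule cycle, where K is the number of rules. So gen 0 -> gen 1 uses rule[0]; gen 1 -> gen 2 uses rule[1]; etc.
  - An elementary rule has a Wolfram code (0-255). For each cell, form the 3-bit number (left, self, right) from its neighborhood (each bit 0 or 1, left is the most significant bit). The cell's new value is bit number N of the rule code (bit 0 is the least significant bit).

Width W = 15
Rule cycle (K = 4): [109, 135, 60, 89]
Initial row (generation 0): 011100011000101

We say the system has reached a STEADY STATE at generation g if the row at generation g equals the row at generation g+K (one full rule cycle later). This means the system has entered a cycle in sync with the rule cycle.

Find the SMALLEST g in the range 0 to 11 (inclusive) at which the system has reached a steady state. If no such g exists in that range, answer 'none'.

Answer: none

Derivation:
Gen 0: 011100011000101
Gen 1 (rule 109): 010101011010111
Gen 2 (rule 135): 110101000010010
Gen 3 (rule 60): 101111100011011
Gen 4 (rule 89): 001000111011011
Gen 5 (rule 109): 101010101111111
Gen 6 (rule 135): 101010100111110
Gen 7 (rule 60): 111111110100001
Gen 8 (rule 89): 100000010011100
Gen 9 (rule 109): 101111010010101
Gen 10 (rule 135): 100110010110101
Gen 11 (rule 60): 110101011101111
Gen 12 (rule 89): 110000010101001
Gen 13 (rule 109): 110111011111001
Gen 14 (rule 135): 000010001110011
Gen 15 (rule 60): 000011001001010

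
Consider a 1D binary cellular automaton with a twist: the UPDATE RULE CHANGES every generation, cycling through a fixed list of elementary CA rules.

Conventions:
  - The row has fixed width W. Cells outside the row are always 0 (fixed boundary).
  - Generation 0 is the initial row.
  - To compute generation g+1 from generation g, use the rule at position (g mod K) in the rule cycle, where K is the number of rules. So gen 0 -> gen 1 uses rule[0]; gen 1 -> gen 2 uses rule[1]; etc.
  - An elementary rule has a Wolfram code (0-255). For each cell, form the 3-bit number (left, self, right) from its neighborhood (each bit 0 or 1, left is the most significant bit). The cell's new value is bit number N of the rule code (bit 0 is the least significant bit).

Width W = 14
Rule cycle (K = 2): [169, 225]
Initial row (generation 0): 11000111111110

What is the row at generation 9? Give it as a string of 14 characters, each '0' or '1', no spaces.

Answer: 01100101100100

Derivation:
Gen 0: 11000111111110
Gen 1 (rule 169): 10010111111100
Gen 2 (rule 225): 00001011111101
Gen 3 (rule 169): 11100111111010
Gen 4 (rule 225): 01100011111100
Gen 5 (rule 169): 01001011111001
Gen 6 (rule 225): 00000101111000
Gen 7 (rule 169): 11110011110011
Gen 8 (rule 225): 01110001110001
Gen 9 (rule 169): 01100101100100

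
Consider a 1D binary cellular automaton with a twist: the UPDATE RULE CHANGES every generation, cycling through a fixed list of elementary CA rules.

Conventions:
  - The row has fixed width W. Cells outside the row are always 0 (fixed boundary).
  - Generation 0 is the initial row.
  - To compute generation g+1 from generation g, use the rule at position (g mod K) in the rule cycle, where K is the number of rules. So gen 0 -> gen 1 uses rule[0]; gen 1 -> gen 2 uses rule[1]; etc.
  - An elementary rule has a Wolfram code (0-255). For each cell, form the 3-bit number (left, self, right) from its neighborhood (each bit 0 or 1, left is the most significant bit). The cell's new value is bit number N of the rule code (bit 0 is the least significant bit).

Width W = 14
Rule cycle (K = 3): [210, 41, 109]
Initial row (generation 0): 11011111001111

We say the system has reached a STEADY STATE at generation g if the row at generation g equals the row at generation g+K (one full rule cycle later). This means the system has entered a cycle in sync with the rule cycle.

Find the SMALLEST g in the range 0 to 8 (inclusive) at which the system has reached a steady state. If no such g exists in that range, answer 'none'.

Answer: none

Derivation:
Gen 0: 11011111001111
Gen 1 (rule 210): 01001111110111
Gen 2 (rule 41): 00001000001100
Gen 3 (rule 109): 11101011101101
Gen 4 (rule 210): 01100001100100
Gen 5 (rule 41): 01001101000001
Gen 6 (rule 109): 01001111011101
Gen 7 (rule 210): 10110111001100
Gen 8 (rule 41): 01101100001001
Gen 9 (rule 109): 01111101101001
Gen 10 (rule 210): 10111100100110
Gen 11 (rule 41): 01100000000100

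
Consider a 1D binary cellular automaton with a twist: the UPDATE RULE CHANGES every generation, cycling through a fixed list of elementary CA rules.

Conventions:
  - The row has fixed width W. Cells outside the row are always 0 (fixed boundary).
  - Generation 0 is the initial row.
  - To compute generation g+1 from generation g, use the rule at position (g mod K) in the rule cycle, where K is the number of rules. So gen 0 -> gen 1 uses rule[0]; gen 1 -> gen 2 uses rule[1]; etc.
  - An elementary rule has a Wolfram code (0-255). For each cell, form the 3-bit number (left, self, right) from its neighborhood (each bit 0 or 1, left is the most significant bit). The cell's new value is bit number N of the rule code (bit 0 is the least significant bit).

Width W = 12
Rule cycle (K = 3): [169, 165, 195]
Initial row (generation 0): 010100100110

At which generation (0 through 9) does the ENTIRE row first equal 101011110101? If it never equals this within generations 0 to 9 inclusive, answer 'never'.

Gen 0: 010100100110
Gen 1 (rule 169): 001000000100
Gen 2 (rule 165): 101011110101
Gen 3 (rule 195): 000001110000
Gen 4 (rule 169): 111101100111
Gen 5 (rule 165): 011010000010
Gen 6 (rule 195): 101000111100
Gen 7 (rule 169): 010010111001
Gen 8 (rule 165): 010011010001
Gen 9 (rule 195): 100101000110

Answer: 2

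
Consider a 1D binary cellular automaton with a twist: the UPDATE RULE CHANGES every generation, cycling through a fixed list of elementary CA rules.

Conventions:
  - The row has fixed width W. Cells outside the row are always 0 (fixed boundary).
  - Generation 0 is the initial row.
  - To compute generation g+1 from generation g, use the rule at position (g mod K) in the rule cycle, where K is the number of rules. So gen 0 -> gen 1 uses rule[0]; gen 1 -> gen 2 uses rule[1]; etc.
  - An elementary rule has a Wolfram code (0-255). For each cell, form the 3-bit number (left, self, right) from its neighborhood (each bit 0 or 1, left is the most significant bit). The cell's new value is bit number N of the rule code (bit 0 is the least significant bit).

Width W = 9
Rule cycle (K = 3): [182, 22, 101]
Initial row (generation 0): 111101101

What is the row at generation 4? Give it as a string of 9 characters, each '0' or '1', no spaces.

Answer: 111101111

Derivation:
Gen 0: 111101101
Gen 1 (rule 182): 011010011
Gen 2 (rule 22): 100011100
Gen 3 (rule 101): 101000101
Gen 4 (rule 182): 111101111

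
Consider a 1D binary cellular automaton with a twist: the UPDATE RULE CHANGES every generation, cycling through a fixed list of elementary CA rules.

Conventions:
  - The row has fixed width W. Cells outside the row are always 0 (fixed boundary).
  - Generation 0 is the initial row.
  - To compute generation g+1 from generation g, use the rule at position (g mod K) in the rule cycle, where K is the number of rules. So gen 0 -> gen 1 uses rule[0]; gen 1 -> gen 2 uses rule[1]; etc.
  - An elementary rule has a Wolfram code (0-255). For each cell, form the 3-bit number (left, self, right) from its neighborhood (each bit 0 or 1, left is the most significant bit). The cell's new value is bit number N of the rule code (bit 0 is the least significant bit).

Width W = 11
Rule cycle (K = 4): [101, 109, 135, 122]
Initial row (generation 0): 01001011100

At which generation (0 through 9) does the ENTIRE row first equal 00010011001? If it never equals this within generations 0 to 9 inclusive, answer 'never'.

Gen 0: 01001011100
Gen 1 (rule 101): 01001100101
Gen 2 (rule 109): 01001100111
Gen 3 (rule 135): 11010001010
Gen 4 (rule 122): 11101010101
Gen 5 (rule 101): 00111111111
Gen 6 (rule 109): 10100000001
Gen 7 (rule 135): 10101111111
Gen 8 (rule 122): 01011000001
Gen 9 (rule 101): 01101011101

Answer: never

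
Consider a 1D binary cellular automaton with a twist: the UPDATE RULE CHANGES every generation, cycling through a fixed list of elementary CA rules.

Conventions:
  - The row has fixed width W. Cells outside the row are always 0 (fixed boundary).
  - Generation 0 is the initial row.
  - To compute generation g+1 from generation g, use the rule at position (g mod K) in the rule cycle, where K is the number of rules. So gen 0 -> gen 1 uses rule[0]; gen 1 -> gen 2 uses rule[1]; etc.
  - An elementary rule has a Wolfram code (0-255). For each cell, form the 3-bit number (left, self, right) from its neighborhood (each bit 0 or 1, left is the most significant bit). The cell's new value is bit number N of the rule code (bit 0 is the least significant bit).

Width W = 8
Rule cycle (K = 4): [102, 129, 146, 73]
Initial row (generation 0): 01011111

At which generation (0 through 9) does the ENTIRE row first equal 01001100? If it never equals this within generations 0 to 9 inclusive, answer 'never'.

Answer: 2

Derivation:
Gen 0: 01011111
Gen 1 (rule 102): 11100001
Gen 2 (rule 129): 01001100
Gen 3 (rule 146): 10110010
Gen 4 (rule 73): 00110000
Gen 5 (rule 102): 01010000
Gen 6 (rule 129): 00000111
Gen 7 (rule 146): 00001010
Gen 8 (rule 73): 11100000
Gen 9 (rule 102): 00100000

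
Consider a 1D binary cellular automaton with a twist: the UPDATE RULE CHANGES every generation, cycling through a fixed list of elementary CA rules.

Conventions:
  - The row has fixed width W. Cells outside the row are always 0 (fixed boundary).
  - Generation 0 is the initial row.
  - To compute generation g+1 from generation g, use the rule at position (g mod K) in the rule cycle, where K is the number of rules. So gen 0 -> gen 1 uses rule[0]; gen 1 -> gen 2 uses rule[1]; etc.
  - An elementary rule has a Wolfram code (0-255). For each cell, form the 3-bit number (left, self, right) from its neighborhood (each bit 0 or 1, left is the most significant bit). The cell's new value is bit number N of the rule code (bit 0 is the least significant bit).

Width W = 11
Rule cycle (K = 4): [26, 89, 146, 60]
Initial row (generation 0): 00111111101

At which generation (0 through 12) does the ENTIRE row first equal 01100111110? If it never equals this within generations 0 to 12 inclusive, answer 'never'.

Answer: never

Derivation:
Gen 0: 00111111101
Gen 1 (rule 26): 01100000000
Gen 2 (rule 89): 01111111111
Gen 3 (rule 146): 10111111110
Gen 4 (rule 60): 11100000001
Gen 5 (rule 26): 10010000010
Gen 6 (rule 89): 01001111001
Gen 7 (rule 146): 10110110110
Gen 8 (rule 60): 11101101101
Gen 9 (rule 26): 10001001000
Gen 10 (rule 89): 01100100111
Gen 11 (rule 146): 10011011010
Gen 12 (rule 60): 11010110111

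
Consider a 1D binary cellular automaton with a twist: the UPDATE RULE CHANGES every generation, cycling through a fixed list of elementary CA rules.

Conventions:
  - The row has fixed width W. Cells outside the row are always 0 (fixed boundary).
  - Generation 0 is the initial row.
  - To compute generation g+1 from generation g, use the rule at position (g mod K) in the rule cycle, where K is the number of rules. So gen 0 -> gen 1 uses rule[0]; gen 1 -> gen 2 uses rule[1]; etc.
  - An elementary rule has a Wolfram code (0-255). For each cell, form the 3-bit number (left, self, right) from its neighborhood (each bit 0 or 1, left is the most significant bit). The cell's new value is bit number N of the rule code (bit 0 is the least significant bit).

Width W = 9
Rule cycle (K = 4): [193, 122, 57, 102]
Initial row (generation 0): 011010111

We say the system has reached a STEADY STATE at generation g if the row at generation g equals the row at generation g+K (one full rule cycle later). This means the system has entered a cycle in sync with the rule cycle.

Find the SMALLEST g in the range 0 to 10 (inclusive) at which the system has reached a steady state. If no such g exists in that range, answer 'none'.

Answer: none

Derivation:
Gen 0: 011010111
Gen 1 (rule 193): 001000011
Gen 2 (rule 122): 010100111
Gen 3 (rule 57): 001010100
Gen 4 (rule 102): 011111100
Gen 5 (rule 193): 001111101
Gen 6 (rule 122): 011000110
Gen 7 (rule 57): 010110101
Gen 8 (rule 102): 111011111
Gen 9 (rule 193): 011001111
Gen 10 (rule 122): 111111001
Gen 11 (rule 57): 100000100
Gen 12 (rule 102): 100001100
Gen 13 (rule 193): 001100101
Gen 14 (rule 122): 011111010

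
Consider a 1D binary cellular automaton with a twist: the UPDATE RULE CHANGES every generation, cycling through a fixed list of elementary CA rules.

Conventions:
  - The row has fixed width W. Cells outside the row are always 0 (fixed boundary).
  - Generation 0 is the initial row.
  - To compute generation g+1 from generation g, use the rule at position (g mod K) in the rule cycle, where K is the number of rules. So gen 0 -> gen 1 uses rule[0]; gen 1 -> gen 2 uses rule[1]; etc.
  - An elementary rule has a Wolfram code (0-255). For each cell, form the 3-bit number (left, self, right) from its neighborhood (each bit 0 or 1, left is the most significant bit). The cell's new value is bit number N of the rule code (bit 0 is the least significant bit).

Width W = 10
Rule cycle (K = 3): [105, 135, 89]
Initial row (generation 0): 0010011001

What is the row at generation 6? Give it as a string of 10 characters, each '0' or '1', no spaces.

Gen 0: 0010011001
Gen 1 (rule 105): 1000011000
Gen 2 (rule 135): 1011100011
Gen 3 (rule 89): 0010111011
Gen 4 (rule 105): 1001101111
Gen 5 (rule 135): 1010000110
Gen 6 (rule 89): 0001110111

Answer: 0001110111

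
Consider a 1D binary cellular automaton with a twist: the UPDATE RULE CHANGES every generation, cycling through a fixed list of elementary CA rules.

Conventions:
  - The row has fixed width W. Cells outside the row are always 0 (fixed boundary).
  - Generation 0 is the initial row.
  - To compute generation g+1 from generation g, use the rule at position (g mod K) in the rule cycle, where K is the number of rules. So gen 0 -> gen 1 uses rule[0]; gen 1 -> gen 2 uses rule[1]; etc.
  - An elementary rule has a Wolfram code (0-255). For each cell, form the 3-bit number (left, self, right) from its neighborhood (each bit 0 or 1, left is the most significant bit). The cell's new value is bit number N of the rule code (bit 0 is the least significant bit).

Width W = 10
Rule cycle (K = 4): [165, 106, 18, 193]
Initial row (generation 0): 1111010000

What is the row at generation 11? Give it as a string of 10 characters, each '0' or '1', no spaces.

Answer: 1010010000

Derivation:
Gen 0: 1111010000
Gen 1 (rule 165): 0110110111
Gen 2 (rule 106): 1111111101
Gen 3 (rule 18): 0000000000
Gen 4 (rule 193): 1111111111
Gen 5 (rule 165): 0111111110
Gen 6 (rule 106): 1100000010
Gen 7 (rule 18): 0010000101
Gen 8 (rule 193): 1000110000
Gen 9 (rule 165): 1010000111
Gen 10 (rule 106): 0100001101
Gen 11 (rule 18): 1010010000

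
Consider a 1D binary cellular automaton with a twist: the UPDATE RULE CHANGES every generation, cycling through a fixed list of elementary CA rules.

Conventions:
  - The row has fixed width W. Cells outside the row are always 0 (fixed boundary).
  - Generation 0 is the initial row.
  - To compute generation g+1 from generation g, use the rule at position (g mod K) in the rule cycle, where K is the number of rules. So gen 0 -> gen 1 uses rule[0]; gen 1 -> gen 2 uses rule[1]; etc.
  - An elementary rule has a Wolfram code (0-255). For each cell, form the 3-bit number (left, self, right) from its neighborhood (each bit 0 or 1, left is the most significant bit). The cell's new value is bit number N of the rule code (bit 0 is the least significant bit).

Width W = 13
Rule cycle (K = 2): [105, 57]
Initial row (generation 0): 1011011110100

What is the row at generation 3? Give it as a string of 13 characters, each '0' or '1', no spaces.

Answer: 0001100101001

Derivation:
Gen 0: 1011011110100
Gen 1 (rule 105): 0111110011001
Gen 2 (rule 57): 0100001010100
Gen 3 (rule 105): 0001100101001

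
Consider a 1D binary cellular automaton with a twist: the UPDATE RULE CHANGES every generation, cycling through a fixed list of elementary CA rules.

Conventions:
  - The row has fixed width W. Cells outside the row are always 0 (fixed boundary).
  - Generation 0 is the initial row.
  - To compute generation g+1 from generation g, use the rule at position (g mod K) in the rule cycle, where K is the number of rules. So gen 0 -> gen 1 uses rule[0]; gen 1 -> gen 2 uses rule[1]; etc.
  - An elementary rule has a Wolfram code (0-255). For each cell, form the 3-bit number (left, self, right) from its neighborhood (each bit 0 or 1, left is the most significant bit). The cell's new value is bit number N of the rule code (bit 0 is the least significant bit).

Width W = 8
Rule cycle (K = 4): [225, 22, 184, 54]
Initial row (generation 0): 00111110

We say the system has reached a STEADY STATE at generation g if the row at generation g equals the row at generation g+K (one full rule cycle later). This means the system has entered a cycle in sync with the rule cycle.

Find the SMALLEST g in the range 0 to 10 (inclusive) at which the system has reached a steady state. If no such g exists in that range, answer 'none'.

Answer: 3

Derivation:
Gen 0: 00111110
Gen 1 (rule 225): 10011110
Gen 2 (rule 22): 11100001
Gen 3 (rule 184): 11010000
Gen 4 (rule 54): 00111000
Gen 5 (rule 225): 10011011
Gen 6 (rule 22): 11100000
Gen 7 (rule 184): 11010000
Gen 8 (rule 54): 00111000
Gen 9 (rule 225): 10011011
Gen 10 (rule 22): 11100000
Gen 11 (rule 184): 11010000
Gen 12 (rule 54): 00111000
Gen 13 (rule 225): 10011011
Gen 14 (rule 22): 11100000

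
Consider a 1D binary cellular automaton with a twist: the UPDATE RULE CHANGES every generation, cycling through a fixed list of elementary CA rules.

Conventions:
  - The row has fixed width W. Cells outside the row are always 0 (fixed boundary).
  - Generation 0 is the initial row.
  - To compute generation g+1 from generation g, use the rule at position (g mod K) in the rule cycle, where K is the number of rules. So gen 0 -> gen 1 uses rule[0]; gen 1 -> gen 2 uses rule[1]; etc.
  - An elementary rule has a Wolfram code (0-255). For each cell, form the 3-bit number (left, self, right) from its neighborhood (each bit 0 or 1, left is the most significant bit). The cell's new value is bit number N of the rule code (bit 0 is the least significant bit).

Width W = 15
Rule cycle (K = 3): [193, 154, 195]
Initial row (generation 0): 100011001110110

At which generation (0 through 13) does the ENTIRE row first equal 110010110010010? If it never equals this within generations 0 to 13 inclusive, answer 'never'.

Gen 0: 100011001110110
Gen 1 (rule 193): 001001000110010
Gen 2 (rule 154): 010110101101101
Gen 3 (rule 195): 100010000100100
Gen 4 (rule 193): 001000110000001
Gen 5 (rule 154): 010101101000010
Gen 6 (rule 195): 100000100011100
Gen 7 (rule 193): 001110001001101
Gen 8 (rule 154): 011101010111000
Gen 9 (rule 195): 101100000011011
Gen 10 (rule 193): 000101111001001
Gen 11 (rule 154): 001001110110110
Gen 12 (rule 195): 110010110010010
Gen 13 (rule 193): 010000010000000

Answer: 12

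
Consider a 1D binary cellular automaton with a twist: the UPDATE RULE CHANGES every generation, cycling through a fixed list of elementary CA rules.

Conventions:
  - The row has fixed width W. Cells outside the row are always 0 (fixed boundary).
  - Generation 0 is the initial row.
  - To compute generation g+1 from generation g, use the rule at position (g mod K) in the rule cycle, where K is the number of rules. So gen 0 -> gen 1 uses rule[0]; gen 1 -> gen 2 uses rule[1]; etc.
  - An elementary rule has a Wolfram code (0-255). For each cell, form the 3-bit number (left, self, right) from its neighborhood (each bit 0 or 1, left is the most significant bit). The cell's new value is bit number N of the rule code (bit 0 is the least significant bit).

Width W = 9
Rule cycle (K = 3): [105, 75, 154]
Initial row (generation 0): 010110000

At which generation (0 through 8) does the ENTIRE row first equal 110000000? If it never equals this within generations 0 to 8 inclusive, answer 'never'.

Answer: 3

Derivation:
Gen 0: 010110000
Gen 1 (rule 105): 001110111
Gen 2 (rule 75): 111010101
Gen 3 (rule 154): 110000000
Gen 4 (rule 105): 110111111
Gen 5 (rule 75): 110100001
Gen 6 (rule 154): 100010010
Gen 7 (rule 105): 001000000
Gen 8 (rule 75): 110011111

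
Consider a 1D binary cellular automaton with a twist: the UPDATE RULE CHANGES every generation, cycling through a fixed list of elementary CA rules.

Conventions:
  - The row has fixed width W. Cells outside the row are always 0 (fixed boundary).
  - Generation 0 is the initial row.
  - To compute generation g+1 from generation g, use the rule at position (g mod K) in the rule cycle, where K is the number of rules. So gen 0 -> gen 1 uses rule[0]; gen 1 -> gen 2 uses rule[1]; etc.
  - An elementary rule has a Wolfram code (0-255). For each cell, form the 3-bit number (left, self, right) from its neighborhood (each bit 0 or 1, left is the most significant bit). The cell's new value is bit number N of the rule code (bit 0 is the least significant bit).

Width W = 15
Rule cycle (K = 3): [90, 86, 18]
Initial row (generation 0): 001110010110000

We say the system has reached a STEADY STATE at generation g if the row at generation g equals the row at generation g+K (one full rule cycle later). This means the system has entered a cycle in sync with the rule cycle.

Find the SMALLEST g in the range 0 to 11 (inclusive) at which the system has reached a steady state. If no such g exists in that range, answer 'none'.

Answer: none

Derivation:
Gen 0: 001110010110000
Gen 1 (rule 90): 011011100111000
Gen 2 (rule 86): 101000111001100
Gen 3 (rule 18): 000101000110010
Gen 4 (rule 90): 001000101111101
Gen 5 (rule 86): 011101100000101
Gen 6 (rule 18): 100000010001000
Gen 7 (rule 90): 010000101010100
Gen 8 (rule 86): 111001101010110
Gen 9 (rule 18): 000110000000001
Gen 10 (rule 90): 001111000000010
Gen 11 (rule 86): 010001100000111
Gen 12 (rule 18): 101010010001000
Gen 13 (rule 90): 000001101010100
Gen 14 (rule 86): 000010101010110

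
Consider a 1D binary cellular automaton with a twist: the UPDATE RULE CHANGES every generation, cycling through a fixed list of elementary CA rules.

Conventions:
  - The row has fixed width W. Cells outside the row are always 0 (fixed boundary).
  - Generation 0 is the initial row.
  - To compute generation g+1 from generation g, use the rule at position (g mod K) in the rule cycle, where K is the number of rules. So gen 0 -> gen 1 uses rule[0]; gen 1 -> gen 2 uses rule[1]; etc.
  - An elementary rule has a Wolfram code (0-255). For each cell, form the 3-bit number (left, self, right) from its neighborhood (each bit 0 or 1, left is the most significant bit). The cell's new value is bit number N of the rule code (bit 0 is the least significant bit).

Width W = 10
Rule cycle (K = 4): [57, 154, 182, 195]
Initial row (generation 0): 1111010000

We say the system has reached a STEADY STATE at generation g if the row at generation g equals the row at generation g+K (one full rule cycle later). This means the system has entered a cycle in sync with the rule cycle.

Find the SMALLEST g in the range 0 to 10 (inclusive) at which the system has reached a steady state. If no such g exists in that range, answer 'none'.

Answer: none

Derivation:
Gen 0: 1111010000
Gen 1 (rule 57): 1000101111
Gen 2 (rule 154): 0101001110
Gen 3 (rule 182): 1111110101
Gen 4 (rule 195): 0111110000
Gen 5 (rule 57): 0100001111
Gen 6 (rule 154): 1010011110
Gen 7 (rule 182): 1111101101
Gen 8 (rule 195): 0111100100
Gen 9 (rule 57): 0100010011
Gen 10 (rule 154): 1010101110
Gen 11 (rule 182): 1111110101
Gen 12 (rule 195): 0111110000
Gen 13 (rule 57): 0100001111
Gen 14 (rule 154): 1010011110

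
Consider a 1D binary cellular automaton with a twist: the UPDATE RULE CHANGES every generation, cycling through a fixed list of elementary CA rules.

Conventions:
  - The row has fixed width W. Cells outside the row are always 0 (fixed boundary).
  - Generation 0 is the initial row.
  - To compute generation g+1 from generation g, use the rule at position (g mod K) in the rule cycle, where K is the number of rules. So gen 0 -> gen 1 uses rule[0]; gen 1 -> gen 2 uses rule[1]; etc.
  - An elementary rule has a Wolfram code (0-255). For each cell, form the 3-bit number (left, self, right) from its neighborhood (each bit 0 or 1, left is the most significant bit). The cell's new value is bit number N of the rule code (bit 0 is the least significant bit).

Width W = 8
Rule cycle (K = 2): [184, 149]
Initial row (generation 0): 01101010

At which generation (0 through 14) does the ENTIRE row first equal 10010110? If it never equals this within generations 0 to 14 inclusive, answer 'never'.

Gen 0: 01101010
Gen 1 (rule 184): 01010101
Gen 2 (rule 149): 01010101
Gen 3 (rule 184): 00101010
Gen 4 (rule 149): 10101011
Gen 5 (rule 184): 01010110
Gen 6 (rule 149): 01010001
Gen 7 (rule 184): 00101000
Gen 8 (rule 149): 10101111
Gen 9 (rule 184): 01011110
Gen 10 (rule 149): 01001101
Gen 11 (rule 184): 00101010
Gen 12 (rule 149): 10101011
Gen 13 (rule 184): 01010110
Gen 14 (rule 149): 01010001

Answer: never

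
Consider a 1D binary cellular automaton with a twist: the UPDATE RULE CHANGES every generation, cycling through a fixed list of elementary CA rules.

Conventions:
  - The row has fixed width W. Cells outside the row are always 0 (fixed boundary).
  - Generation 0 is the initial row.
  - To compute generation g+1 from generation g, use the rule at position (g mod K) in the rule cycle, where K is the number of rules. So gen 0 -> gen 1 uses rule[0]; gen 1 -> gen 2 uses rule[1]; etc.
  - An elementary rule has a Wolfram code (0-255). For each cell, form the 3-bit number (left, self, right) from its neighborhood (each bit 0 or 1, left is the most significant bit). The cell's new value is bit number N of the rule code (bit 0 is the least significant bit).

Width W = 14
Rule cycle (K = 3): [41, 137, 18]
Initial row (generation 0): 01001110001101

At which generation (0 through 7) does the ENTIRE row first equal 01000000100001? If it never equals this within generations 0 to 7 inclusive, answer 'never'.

Gen 0: 01001110001101
Gen 1 (rule 41): 00001000101010
Gen 2 (rule 137): 11100010000000
Gen 3 (rule 18): 00010101000000
Gen 4 (rule 41): 11001010011111
Gen 5 (rule 137): 10000000011110
Gen 6 (rule 18): 01000000100001
Gen 7 (rule 41): 00011110001100

Answer: 6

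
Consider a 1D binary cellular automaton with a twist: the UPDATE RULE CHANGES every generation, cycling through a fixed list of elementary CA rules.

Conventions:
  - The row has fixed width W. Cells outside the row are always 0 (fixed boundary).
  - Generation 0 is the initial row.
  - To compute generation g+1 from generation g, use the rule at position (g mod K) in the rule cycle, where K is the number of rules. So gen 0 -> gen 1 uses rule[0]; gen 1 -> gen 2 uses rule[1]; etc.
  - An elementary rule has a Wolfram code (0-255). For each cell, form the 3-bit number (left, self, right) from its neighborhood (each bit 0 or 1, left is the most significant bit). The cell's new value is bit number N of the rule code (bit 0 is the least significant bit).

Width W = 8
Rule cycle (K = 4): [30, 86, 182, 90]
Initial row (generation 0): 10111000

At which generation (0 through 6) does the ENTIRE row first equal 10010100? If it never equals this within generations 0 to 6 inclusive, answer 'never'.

Answer: never

Derivation:
Gen 0: 10111000
Gen 1 (rule 30): 10100100
Gen 2 (rule 86): 10111110
Gen 3 (rule 182): 11011101
Gen 4 (rule 90): 11010100
Gen 5 (rule 30): 10010110
Gen 6 (rule 86): 11110011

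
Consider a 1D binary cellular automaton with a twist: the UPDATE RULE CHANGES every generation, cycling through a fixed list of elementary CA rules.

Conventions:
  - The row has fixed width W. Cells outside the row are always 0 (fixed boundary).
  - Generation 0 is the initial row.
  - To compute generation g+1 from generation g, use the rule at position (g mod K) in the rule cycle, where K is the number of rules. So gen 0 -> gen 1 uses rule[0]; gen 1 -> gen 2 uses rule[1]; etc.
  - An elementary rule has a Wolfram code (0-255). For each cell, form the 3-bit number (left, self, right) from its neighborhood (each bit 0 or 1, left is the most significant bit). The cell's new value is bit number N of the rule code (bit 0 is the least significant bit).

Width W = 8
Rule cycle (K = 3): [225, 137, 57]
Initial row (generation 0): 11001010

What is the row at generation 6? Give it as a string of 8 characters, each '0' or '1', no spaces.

Gen 0: 11001010
Gen 1 (rule 225): 01000100
Gen 2 (rule 137): 00010001
Gen 3 (rule 57): 11001100
Gen 4 (rule 225): 01000101
Gen 5 (rule 137): 00010000
Gen 6 (rule 57): 11001111

Answer: 11001111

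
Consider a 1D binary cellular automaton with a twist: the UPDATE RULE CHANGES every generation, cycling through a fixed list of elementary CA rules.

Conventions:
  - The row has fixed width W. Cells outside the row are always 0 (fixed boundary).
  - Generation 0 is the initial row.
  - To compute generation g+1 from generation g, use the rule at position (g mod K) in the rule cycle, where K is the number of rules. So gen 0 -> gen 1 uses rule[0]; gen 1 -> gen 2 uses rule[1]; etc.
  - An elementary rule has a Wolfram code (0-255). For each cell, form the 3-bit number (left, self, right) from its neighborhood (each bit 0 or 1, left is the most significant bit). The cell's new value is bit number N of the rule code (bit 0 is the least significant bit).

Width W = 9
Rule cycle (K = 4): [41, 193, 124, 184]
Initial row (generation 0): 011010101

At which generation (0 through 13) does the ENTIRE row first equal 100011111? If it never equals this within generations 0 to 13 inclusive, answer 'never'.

Gen 0: 011010101
Gen 1 (rule 41): 010101010
Gen 2 (rule 193): 000000000
Gen 3 (rule 124): 000000000
Gen 4 (rule 184): 000000000
Gen 5 (rule 41): 111111111
Gen 6 (rule 193): 011111111
Gen 7 (rule 124): 010000001
Gen 8 (rule 184): 001000000
Gen 9 (rule 41): 100011111
Gen 10 (rule 193): 001001111
Gen 11 (rule 124): 001101001
Gen 12 (rule 184): 001010100
Gen 13 (rule 41): 100101001

Answer: 9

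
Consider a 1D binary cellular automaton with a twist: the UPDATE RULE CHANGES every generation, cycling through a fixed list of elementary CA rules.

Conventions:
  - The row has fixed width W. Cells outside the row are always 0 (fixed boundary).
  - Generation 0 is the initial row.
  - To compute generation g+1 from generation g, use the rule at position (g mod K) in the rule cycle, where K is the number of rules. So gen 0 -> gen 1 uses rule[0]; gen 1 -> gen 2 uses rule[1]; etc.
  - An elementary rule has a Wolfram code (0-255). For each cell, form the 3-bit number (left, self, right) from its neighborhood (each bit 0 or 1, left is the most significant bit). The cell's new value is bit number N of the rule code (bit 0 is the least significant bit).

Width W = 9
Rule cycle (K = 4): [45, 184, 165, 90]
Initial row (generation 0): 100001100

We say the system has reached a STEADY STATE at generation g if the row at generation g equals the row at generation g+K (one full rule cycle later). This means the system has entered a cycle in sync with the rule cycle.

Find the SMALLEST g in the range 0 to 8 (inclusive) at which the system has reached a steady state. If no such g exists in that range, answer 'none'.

Answer: none

Derivation:
Gen 0: 100001100
Gen 1 (rule 45): 101101001
Gen 2 (rule 184): 011010100
Gen 3 (rule 165): 000111101
Gen 4 (rule 90): 001100100
Gen 5 (rule 45): 101000101
Gen 6 (rule 184): 010100010
Gen 7 (rule 165): 011101010
Gen 8 (rule 90): 110100001
Gen 9 (rule 45): 101101101
Gen 10 (rule 184): 011011010
Gen 11 (rule 165): 000100110
Gen 12 (rule 90): 001011111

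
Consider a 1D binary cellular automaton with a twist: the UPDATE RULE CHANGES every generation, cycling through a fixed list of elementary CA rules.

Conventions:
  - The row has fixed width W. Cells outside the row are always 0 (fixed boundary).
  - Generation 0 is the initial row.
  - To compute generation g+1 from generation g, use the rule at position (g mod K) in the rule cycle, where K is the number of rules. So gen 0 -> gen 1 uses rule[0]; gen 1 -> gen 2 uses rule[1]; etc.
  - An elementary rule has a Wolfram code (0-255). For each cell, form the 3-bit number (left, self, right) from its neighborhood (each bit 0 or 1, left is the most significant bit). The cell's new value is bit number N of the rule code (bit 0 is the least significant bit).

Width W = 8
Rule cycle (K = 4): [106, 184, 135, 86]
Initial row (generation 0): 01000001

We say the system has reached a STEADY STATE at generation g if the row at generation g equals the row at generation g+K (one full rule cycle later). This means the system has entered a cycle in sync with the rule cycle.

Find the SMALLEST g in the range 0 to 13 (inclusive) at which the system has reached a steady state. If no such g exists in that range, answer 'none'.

Answer: 0

Derivation:
Gen 0: 01000001
Gen 1 (rule 106): 10000010
Gen 2 (rule 184): 01000001
Gen 3 (rule 135): 11011111
Gen 4 (rule 86): 01000001
Gen 5 (rule 106): 10000010
Gen 6 (rule 184): 01000001
Gen 7 (rule 135): 11011111
Gen 8 (rule 86): 01000001
Gen 9 (rule 106): 10000010
Gen 10 (rule 184): 01000001
Gen 11 (rule 135): 11011111
Gen 12 (rule 86): 01000001
Gen 13 (rule 106): 10000010
Gen 14 (rule 184): 01000001
Gen 15 (rule 135): 11011111
Gen 16 (rule 86): 01000001
Gen 17 (rule 106): 10000010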